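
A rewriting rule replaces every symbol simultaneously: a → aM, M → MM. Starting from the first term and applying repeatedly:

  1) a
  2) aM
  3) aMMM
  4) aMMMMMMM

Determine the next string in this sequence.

Rewriting each symbol of aMMMMMMM: a→aM, M→MM, M→MM, M→MM, M→MM, M→MM, M→MM, M→MM, which concatenates to aM MM MM MM MM MM MM MM.

aMMMMMMMMMMMMMMM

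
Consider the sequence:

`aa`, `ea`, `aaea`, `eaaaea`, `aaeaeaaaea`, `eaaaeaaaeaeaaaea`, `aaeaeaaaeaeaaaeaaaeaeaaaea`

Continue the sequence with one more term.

eaaaeaaaeaeaaaeaaaeaeaaaeaeaaaeaaaeaeaaaea

From term 3 onward, concatenate the second-to-last term with the last: aa·ea = aaea, ea·aaea = eaaaea, …
Continuing: eaaaeaaaeaeaaaea · aaeaeaaaeaeaaaeaaaeaeaaaea gives term 8.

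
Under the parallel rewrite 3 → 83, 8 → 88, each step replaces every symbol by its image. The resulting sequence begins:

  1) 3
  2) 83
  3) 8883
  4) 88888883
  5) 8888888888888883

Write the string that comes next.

Applying the rule to each of the 16 symbols of 8888888888888883 gives the pieces 88 88 88 88 88 88 88 88 88 88 88 88 88 88 88 83, which concatenate to the answer.

88888888888888888888888888888883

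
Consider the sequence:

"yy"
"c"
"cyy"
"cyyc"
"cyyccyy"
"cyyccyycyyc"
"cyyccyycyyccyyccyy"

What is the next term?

cyyccyycyyccyyccyycyyccyycyyc

From term 3 onward, concatenate the last term with the second-to-last: c·yy = cyy, cyy·c = cyyc, …
Continuing: cyyccyycyyccyyccyy · cyyccyycyyc gives term 8.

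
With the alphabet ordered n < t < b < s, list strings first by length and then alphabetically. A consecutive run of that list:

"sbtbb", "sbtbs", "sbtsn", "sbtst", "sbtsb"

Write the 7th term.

sbbnn

Continuing the enumeration 2 steps past sbtsb: sbtsb → sbtss → (answer).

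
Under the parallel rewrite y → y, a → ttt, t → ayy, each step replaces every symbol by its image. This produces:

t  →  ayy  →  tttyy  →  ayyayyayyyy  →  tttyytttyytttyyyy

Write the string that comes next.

φ(tttyytttyytttyyyy) expands symbol-by-symbol to ayy ayy ayy y y ayy ayy ayy y y ayy ayy ayy y y y y; joining the 17 pieces gives the next term.

ayyayyayyyyayyayyayyyyayyayyayyyyyy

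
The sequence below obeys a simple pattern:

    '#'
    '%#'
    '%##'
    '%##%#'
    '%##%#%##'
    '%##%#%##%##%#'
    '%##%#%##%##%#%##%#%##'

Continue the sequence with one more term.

From term 3 onward, concatenate the last term with the second-to-last: %#·# = %##, %##·%# = %##%#, …
The next term joins %##%#%##%##%#%##%#%## and %##%#%##%##%#.

%##%#%##%##%#%##%#%##%##%#%##%##%#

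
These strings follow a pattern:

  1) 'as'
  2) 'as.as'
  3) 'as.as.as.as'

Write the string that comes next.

as.as.as.as.as.as.as.as

Every step duplicates the string with '.' between the halves.
So the next term is two copies of as.as.as.as with '.' between the halves.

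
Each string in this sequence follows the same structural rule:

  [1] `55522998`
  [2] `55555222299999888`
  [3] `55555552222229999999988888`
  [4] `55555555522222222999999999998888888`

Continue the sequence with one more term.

55555555555222222222299999999999999888888888

Reading off run lengths: 5 runs 3, 5, 7, 9; 2 runs 2, 4, 6, 8; 9 runs 2, 5, 8, 11; 8 runs 1, 3, 5, 7 — each is linear in n (n = 1, 2, …).
For the next term, n = 5, so the run lengths are 11, 10, 14, 9.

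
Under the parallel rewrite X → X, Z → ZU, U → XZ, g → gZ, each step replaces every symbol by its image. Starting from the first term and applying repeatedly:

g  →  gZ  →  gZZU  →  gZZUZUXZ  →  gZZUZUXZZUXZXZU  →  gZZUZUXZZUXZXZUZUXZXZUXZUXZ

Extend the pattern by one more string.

Rewriting the 27 symbols of gZZUZUXZZUXZXZUZUXZXZUXZUXZ one by one yields gZ ZU ZU XZ ZU XZ X ZU ZU XZ X ZU X ZU XZ ZU XZ X ZU X ZU XZ X ZU XZ X ZU; concatenated:

gZZUZUXZZUXZXZUZUXZXZUXZUXZZUXZXZUXZUXZXZUXZXZU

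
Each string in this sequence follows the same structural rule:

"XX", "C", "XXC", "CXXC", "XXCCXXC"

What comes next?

CXXCXXCCXXC

From term 3 onward, concatenate the second-to-last term with the last: XX·C = XXC, C·XXC = CXXC, …
Continuing: CXXC · XXCCXXC gives term 6.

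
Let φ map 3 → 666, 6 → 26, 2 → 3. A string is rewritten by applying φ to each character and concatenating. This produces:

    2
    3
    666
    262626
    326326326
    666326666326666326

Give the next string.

Rewriting the 18 symbols of 666326666326666326 one by one yields 26 26 26 666 3 26 26 26 26 666 3 26 26 26 26 666 3 26; concatenated:

262626666326262626666326262626666326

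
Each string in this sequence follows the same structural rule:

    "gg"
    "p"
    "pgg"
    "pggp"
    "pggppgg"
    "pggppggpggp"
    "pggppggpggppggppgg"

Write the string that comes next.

pggppggpggppggppggpggppggpggp

From term 3 onward, concatenate the last term with the second-to-last: p·gg = pgg, pgg·p = pggp, …
Continuing: pggppggpggppggppgg · pggppggpggp gives term 8.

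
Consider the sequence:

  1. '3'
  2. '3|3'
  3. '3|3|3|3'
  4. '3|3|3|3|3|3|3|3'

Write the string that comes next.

s(k+1) = s(k)·|·s(k) — each term doubles the last with '|' between the halves.
One more doubling of 3|3|3|3|3|3|3|3 gives the answer.

3|3|3|3|3|3|3|3|3|3|3|3|3|3|3|3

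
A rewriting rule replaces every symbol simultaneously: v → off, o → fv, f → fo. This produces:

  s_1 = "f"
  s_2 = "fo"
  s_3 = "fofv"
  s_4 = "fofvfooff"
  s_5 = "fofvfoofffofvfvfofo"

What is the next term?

fofvfoofffofvfvfofofofvfoofffoofffofvfofv

φ(fofvfoofffofvfvfofo) expands symbol-by-symbol to fo fv fo off fo fv fv fo fo fo fv fo off fo off fo fv fo fv; joining the 19 pieces gives the next term.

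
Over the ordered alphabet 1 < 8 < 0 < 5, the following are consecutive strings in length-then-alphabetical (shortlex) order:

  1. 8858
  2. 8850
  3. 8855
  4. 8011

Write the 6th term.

8010

Stepping forward 2 times from 8011: 8011 → 8018, then the target.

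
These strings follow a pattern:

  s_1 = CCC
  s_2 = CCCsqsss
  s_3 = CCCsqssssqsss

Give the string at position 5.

CCCsqssssqssssqssssqsss

Each term is the previous one with sqsss appended.
From CCCsqssssqsss, 2 further steps: CCCsqssssqsss → CCCsqssssqssssqsss → (answer).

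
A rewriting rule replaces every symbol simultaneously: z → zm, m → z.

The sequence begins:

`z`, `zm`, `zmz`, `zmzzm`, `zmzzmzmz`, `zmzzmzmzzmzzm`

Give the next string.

Applying the rule to each of the 13 symbols of zmzzmzmzzmzzm gives the pieces zm z zm zm z zm z zm zm z zm zm z, which concatenate to the answer.

zmzzmzmzzmzzmzmzzmzmz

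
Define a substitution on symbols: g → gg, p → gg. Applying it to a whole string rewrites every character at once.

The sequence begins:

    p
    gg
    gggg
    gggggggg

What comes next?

gggggggggggggggg

Apply φ to gggggggg symbol by symbol: g→gg, g→gg, g→gg, g→gg, g→gg, g→gg, g→gg, g→gg; joined: gg gg gg gg gg gg gg gg.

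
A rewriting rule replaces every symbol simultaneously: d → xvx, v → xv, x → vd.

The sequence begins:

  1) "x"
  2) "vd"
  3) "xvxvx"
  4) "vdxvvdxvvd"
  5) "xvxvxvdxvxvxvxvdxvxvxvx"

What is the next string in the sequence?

Applying the rule to each of the 23 symbols of xvxvxvdxvxvxvxvdxvxvxvx gives the pieces vd xv vd xv vd xv xvx vd xv vd xv vd xv vd xv xvx vd xv vd xv vd xv vd, which concatenate to the answer.

vdxvvdxvvdxvxvxvdxvvdxvvdxvvdxvxvxvdxvvdxvvdxvvd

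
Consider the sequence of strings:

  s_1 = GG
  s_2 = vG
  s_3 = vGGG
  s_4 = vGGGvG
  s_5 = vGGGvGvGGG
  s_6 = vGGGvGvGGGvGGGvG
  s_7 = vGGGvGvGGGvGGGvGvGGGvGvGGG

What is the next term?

Each term (from the third on) is the previous term followed by the one before it: term 3 = vG·GG = vGGG.
So term 8 is vGGGvGvGGGvGGGvGvGGGvGvGGG·vGGGvGvGGGvGGGvG.

vGGGvGvGGGvGGGvGvGGGvGvGGGvGGGvGvGGGvGGGvG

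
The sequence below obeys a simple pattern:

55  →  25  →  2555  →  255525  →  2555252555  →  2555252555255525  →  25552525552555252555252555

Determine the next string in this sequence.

255525255525552525552525552555252555255525

Each term (from the third on) is the previous term followed by the one before it: term 3 = 25·55 = 2555.
So term 8 is 25552525552555252555252555·2555252555255525.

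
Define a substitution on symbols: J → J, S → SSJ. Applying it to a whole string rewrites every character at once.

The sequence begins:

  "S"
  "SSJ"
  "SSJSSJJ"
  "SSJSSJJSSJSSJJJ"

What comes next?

SSJSSJJSSJSSJJJSSJSSJJSSJSSJJJJ

Replace each of the 15 characters of SSJSSJJSSJSSJJJ in place — SSJ SSJ J SSJ SSJ J J SSJ SSJ J SSJ SSJ J J J — and concatenate.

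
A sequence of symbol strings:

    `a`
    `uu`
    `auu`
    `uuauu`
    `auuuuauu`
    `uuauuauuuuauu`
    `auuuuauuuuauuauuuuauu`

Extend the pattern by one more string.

uuauuauuuuauuauuuuauuuuauuauuuuauu

Each term (from the third on) is the two preceding terms concatenated in order: term 3 = a·uu = auu.
So term 8 is uuauuauuuuauu·auuuuauuuuauuauuuuauu.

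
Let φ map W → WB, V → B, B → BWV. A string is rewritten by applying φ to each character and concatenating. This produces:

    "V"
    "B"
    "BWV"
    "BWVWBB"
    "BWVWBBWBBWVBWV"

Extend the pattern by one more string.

BWVWBBWBBWVBWVWBBWVBWVWBBBWVWBB

Applying the rule to each of the 14 symbols of BWVWBBWBBWVBWV gives the pieces BWV WB B WB BWV BWV WB BWV BWV WB B BWV WB B, which concatenate to the answer.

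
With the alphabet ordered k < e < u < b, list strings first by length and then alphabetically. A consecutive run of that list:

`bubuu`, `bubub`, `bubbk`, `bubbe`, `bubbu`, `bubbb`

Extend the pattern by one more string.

bbkkk

Find the rightmost character of bubbb below b, bump it to the next letter, and reset everything to its right to k.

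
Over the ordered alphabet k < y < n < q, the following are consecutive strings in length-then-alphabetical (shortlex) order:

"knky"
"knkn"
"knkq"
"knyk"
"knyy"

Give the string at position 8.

Continuing the enumeration 3 steps past knyy: knyy → knyn → knyq → (answer).

knnk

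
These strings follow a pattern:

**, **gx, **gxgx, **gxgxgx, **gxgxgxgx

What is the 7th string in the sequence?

The strings grow by a fixed suffix gx each time.
From **gxgxgxgx, 2 further steps: **gxgxgxgx → **gxgxgxgxgx → (answer).

**gxgxgxgxgxgx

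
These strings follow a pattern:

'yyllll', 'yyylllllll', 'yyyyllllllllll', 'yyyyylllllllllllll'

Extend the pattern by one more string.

Term n consists of n+1 y's, followed by 3n+1 l's (n = 1, 2, …).
Setting n = 5 gives 6, 16 characters in each block.

yyyyyyllllllllllllllll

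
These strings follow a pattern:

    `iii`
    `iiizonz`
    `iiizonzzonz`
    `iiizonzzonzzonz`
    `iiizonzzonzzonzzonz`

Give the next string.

Every step adds zonz to the end: s(k+1) = s(k)·zonz.
Applying this once more to iiizonzzonzzonzzonz:

iiizonzzonzzonzzonzzonz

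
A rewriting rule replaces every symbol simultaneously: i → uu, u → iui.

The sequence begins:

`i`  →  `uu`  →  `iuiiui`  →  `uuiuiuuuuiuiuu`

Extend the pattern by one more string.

iuiiuiuuiuiuuiuiiuiiuiiuiuuiuiuuiuiiui

φ(uuiuiuuuuiuiuu) expands symbol-by-symbol to iui iui uu iui uu iui iui iui iui uu iui uu iui iui; joining the 14 pieces gives the next term.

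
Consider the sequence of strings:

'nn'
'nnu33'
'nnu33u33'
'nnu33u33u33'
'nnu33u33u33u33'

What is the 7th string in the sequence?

nnu33u33u33u33u33u33

Each term is the previous one with u33 appended.
From nnu33u33u33u33, 2 further steps: nnu33u33u33u33 → nnu33u33u33u33u33 → (answer).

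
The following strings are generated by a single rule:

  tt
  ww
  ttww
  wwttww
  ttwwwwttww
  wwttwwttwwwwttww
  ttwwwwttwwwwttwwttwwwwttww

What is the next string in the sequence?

Each term (from the third on) is the two preceding terms concatenated in order: term 3 = tt·ww = ttww.
So term 8 is wwttwwttwwwwttww·ttwwwwttwwwwttwwttwwwwttww.

wwttwwttwwwwttwwttwwwwttwwwwttwwttwwwwttww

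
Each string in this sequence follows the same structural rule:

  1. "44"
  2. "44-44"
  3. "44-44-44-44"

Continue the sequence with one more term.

s(k+1) = s(k)·-·s(k) — each term doubles the last with '-' between the halves.
So the next term is two copies of 44-44-44-44 with '-' between the halves.

44-44-44-44-44-44-44-44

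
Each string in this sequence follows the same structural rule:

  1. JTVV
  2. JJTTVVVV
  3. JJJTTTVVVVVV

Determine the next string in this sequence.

The n-th term is n J's then n T's then 2n V's (n = 1, 2, …).
Setting n = 4 gives 4, 4, 8 characters in each block.

JJJJTTTTVVVVVVVV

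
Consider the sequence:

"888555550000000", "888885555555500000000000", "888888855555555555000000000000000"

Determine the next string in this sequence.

888888888555555555555550000000000000000000

Reading off run lengths: 8 runs 3, 5, 7; 5 runs 5, 8, 11; 0 runs 7, 11, 15 — each is linear in n, where the shown terms are n = 2, 3, 4.
At n = 5 the blocks have lengths 9, 14, 19.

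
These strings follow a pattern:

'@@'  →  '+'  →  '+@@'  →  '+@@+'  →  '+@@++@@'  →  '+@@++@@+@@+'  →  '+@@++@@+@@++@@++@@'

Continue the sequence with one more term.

From term 3 onward, concatenate the last term with the second-to-last: +·@@ = +@@, +@@·+ = +@@+, …
So term 8 is +@@++@@+@@++@@++@@·+@@++@@+@@+.

+@@++@@+@@++@@++@@+@@++@@+@@+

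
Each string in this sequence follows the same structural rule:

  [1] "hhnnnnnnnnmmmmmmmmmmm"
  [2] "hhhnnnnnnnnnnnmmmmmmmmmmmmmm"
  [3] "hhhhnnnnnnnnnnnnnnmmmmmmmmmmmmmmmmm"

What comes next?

hhhhhnnnnnnnnnnnnnnnnnmmmmmmmmmmmmmmmmmmmm

Term n consists of n-1 h's, followed by 3n-1 n's, followed by 3n+2 m's, where the shown terms are n = 3, 4, 5.
Setting n = 6 gives 5, 17, 20 characters in each block.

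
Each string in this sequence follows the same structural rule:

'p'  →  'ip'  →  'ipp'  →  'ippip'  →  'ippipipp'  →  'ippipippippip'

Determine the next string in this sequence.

From term 3 onward, concatenate the last term with the second-to-last: ip·p = ipp, ipp·ip = ippip, …
So term 7 is ippipippippip·ippipipp.

ippipippippipippipipp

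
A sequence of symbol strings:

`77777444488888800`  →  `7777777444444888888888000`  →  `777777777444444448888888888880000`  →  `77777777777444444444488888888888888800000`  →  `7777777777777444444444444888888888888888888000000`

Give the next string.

777777777777777444444444444448888888888888888888880000000

Each string has the form 7^{2n+1} 4^{2n} 8^{3n} 0^{n}, where the shown terms are n = 2, 3, 4, 5, 6.
For the next term, n = 7, so the run lengths are 15, 14, 21, 7.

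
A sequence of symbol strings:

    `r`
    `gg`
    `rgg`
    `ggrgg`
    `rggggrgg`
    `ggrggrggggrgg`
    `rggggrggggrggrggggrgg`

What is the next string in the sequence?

This is a Fibonacci-style word recurrence s(k) = s(k−2)·s(k−1): e.g. r·gg = rgg.
The next term joins ggrggrggggrgg and rggggrggggrggrggggrgg.

ggrggrggggrggrggggrggggrggrggggrgg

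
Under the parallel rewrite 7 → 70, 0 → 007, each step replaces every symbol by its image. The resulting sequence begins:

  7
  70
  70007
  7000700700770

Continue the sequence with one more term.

Replace each of the 13 characters of 7000700700770 in place — 70 007 007 007 70 007 007 70 007 007 70 70 007 — and concatenate.

7000700700770007007700070077070007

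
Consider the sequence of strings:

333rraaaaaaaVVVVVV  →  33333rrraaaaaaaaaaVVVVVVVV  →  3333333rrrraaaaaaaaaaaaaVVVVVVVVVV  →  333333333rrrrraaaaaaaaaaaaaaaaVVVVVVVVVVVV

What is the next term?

Term n consists of 2n-1 3's, followed by n r's, followed by 3n+1 a's, followed by 2n+2 V's, where the shown terms are n = 2, 3, 4, 5.
Setting n = 6 gives 11, 6, 19, 14 characters in each block.

33333333333rrrrrraaaaaaaaaaaaaaaaaaaVVVVVVVVVVVVVV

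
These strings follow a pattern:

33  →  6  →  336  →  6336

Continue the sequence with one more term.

Each term (from the third on) is the two preceding terms concatenated in order: term 3 = 33·6 = 336.
So term 5 is 336·6336.

3366336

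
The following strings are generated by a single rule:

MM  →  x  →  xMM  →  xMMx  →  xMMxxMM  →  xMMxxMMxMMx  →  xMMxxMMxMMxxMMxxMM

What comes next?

xMMxxMMxMMxxMMxxMMxMMxxMMxMMx

Each term (from the third on) is the previous term followed by the one before it: term 3 = x·MM = xMM.
The next term joins xMMxxMMxMMxxMMxxMM and xMMxxMMxMMx.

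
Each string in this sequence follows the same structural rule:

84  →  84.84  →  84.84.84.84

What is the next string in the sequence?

Every step duplicates the string with '.' between the halves.
So the next term is two copies of 84.84.84.84 with '.' between the halves.

84.84.84.84.84.84.84.84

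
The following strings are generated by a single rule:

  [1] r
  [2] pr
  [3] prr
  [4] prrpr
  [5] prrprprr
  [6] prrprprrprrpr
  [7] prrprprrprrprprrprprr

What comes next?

From term 3 onward, concatenate the last term with the second-to-last: pr·r = prr, prr·pr = prrpr, …
The next term joins prrprprrprrprprrprprr and prrprprrprrpr.

prrprprrprrprprrprprrprrprprrprrpr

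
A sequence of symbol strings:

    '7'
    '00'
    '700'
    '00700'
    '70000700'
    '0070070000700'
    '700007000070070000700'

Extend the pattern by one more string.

0070070000700700007000070070000700

Each term (from the third on) is the two preceding terms concatenated in order: term 3 = 7·00 = 700.
The next term joins 0070070000700 and 700007000070070000700.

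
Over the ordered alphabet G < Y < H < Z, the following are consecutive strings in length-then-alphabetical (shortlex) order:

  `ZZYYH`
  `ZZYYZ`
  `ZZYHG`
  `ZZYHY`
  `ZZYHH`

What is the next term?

Treat ZZYHH as a base-4 numeral over the given alphabet and add one, carrying through any trailing Z's.

ZZYHZ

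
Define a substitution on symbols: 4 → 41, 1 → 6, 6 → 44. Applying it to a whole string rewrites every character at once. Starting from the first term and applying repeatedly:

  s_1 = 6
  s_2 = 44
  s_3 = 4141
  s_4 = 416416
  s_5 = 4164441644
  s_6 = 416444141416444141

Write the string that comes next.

Rewriting the 18 symbols of 416444141416444141 one by one yields 41 6 44 41 41 41 6 41 6 41 6 44 41 41 41 6 41 6; concatenated:

416444141416416416444141416416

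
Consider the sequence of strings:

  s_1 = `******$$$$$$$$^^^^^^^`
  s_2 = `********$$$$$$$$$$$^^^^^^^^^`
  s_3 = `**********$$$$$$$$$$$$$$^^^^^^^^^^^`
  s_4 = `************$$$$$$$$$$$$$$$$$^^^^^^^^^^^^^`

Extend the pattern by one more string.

Reading off run lengths: * runs 6, 8, 10, 12; $ runs 8, 11, 14, 17; ^ runs 7, 9, 11, 13 — each is linear in n, where the shown terms are n = 2, 3, 4, 5.
At n = 6 the blocks have lengths 14, 20, 15.

**************$$$$$$$$$$$$$$$$$$$$^^^^^^^^^^^^^^^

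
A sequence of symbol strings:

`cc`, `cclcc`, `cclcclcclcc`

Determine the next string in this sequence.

Every step duplicates the string with 'l' between the halves.
Doubling cclcclcclcc with 'l' between the halves:

cclcclcclcclcclcclcclcc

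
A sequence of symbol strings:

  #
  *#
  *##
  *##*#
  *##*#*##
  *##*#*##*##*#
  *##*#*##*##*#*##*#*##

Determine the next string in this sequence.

This is a Fibonacci-style word recurrence s(k) = s(k−1)·s(k−2): e.g. *#·# = *##.
The next term joins *##*#*##*##*#*##*#*## and *##*#*##*##*#.

*##*#*##*##*#*##*#*##*##*#*##*##*#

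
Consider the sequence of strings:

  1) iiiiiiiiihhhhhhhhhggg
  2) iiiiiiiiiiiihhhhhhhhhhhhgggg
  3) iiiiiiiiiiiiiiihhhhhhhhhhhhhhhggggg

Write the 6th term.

Term n consists of 3n i's, followed by 3n h's, followed by n g's, where the shown terms are n = 3, 4, 5.
Setting n = 8 gives 24, 24, 8 characters in each block.

iiiiiiiiiiiiiiiiiiiiiiiihhhhhhhhhhhhhhhhhhhhhhhhgggggggg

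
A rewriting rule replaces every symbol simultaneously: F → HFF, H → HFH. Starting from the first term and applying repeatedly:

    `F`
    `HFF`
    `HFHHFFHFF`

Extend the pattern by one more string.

HFHHFFHFHHFHHFFHFFHFHHFFHFF

Expanding HFHHFFHFF: H→HFH, F→HFF, H→HFH, H→HFH, F→HFF, F→HFF, H→HFH, F→HFF, F→HFF. Concatenated: HFH HFF HFH HFH HFF HFF HFH HFF HFF.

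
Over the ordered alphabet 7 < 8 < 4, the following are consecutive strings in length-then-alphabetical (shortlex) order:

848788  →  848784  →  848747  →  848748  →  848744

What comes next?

848877

Treat 848744 as a base-3 numeral over the given alphabet and add one, carrying through any trailing 4's.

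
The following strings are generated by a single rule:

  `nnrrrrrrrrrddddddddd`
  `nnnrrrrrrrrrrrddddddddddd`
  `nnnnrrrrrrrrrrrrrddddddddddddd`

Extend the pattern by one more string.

Reading off run lengths: n runs 2, 3, 4; r runs 9, 11, 13; d runs 9, 11, 13 — each is linear in n, where the shown terms are n = 3, 4, 5.
For the next term, n = 6, so the run lengths are 5, 15, 15.

nnnnnrrrrrrrrrrrrrrrddddddddddddddd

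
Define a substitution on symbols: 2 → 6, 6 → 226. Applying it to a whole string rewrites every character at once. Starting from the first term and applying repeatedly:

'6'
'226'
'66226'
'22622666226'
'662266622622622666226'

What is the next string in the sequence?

2262266622622622666226662266622622622666226

Applying the rule to each of the 21 symbols of 662266622622622666226 gives the pieces 226 226 6 6 226 226 226 6 6 226 6 6 226 6 6 226 226 226 6 6 226, which concatenate to the answer.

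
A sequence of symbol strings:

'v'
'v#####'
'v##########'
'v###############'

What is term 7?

Every step adds ##### to the end: s(k+1) = s(k)·#####.
From v###############, 3 further steps: v############### → v#################### → v######################### → (answer).

v##############################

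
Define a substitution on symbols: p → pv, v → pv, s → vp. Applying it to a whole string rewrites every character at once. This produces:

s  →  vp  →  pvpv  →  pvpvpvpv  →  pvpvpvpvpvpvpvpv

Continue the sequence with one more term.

pvpvpvpvpvpvpvpvpvpvpvpvpvpvpvpv

φ(pvpvpvpvpvpvpvpv) expands symbol-by-symbol to pv pv pv pv pv pv pv pv pv pv pv pv pv pv pv pv; joining the 16 pieces gives the next term.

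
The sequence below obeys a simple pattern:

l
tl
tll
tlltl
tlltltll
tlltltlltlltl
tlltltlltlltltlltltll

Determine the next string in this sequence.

This is a Fibonacci-style word recurrence s(k) = s(k−1)·s(k−2): e.g. tl·l = tll.
The next term joins tlltltlltlltltlltltll and tlltltlltlltl.

tlltltlltlltltlltltlltlltltlltlltl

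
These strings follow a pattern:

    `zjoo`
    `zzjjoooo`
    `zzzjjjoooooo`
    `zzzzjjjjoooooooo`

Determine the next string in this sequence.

zzzzzjjjjjoooooooooo

Term n consists of n z's, followed by n j's, followed by 2n o's (n = 1, 2, …).
At n = 5 the blocks have lengths 5, 5, 10.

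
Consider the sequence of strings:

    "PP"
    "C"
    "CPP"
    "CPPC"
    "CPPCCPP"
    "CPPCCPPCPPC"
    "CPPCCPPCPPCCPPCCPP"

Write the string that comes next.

CPPCCPPCPPCCPPCCPPCPPCCPPCPPC

Each term (from the third on) is the previous term followed by the one before it: term 3 = C·PP = CPP.
Continuing: CPPCCPPCPPCCPPCCPP · CPPCCPPCPPC gives term 8.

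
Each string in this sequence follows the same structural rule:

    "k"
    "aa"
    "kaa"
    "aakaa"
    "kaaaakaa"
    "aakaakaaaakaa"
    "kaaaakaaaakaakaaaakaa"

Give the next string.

This is a Fibonacci-style word recurrence s(k) = s(k−2)·s(k−1): e.g. k·aa = kaa.
The next term joins aakaakaaaakaa and kaaaakaaaakaakaaaakaa.

aakaakaaaakaakaaaakaaaakaakaaaakaa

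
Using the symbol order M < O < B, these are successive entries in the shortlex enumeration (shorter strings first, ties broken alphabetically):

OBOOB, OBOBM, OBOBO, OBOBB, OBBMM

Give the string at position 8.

OBBOM

Advancing 3 positions from OBBMM through OBBMM → OBBMO → OBBMB reaches term 8.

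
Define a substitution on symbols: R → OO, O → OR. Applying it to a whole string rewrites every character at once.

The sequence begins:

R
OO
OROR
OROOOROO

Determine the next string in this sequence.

OROOOROROROOOROR

Expanding OROOOROO: O→OR, R→OO, O→OR, O→OR, O→OR, R→OO, O→OR, O→OR. Concatenated: OR OO OR OR OR OO OR OR.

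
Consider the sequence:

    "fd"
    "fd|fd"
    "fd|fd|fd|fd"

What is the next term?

fd|fd|fd|fd|fd|fd|fd|fd

Each string is two copies of the previous one joined by '|'.
One more doubling of fd|fd|fd|fd gives the answer.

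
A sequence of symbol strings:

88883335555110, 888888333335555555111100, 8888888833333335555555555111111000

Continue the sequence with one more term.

Each string has the form 8^{2n+2} 3^{2n+1} 5^{3n+1} 1^{2n} 0^{n} (n = 1, 2, …).
For the next term, n = 4, so the run lengths are 10, 9, 13, 8, 4.

88888888883333333335555555555555111111110000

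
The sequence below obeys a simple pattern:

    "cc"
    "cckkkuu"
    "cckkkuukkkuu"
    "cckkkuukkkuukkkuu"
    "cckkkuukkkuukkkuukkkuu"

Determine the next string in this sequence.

Every step adds kkkuu to the end: s(k+1) = s(k)·kkkuu.
So the next term is cckkkuukkkuukkkuukkkuu·kkkuu.

cckkkuukkkuukkkuukkkuukkkuu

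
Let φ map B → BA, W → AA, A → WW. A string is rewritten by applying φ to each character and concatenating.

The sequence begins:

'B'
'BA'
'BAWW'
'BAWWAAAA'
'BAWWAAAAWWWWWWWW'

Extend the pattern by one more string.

Rewriting the 16 symbols of BAWWAAAAWWWWWWWW one by one yields BA WW AA AA WW WW WW WW AA AA AA AA AA AA AA AA; concatenated:

BAWWAAAAWWWWWWWWAAAAAAAAAAAAAAAA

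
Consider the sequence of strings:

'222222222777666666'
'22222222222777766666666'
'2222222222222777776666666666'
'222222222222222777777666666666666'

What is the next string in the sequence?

22222222222222222777777766666666666666

Term n consists of 2n+3 2's, followed by n 7's, followed by 2n 6's, where the shown terms are n = 3, 4, 5, 6.
At n = 7 the blocks have lengths 17, 7, 14.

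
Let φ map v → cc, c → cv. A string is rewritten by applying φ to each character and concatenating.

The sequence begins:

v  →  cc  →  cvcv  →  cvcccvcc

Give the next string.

cvcccvcvcvcccvcv

Expanding cvcccvcc: c→cv, v→cc, c→cv, c→cv, c→cv, v→cc, c→cv, c→cv. Concatenated: cv cc cv cv cv cc cv cv.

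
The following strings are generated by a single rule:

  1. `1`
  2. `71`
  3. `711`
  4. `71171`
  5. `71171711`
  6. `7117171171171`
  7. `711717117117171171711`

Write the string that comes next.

7117171171171711717117117171171171

Each term (from the third on) is the previous term followed by the one before it: term 3 = 71·1 = 711.
So term 8 is 711717117117171171711·7117171171171.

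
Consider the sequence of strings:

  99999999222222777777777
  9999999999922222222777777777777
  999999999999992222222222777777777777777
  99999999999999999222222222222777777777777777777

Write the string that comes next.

9999999999999999999922222222222222777777777777777777777

Reading off run lengths: 9 runs 8, 11, 14, 17; 2 runs 6, 8, 10, 12; 7 runs 9, 12, 15, 18 — each is linear in n, where the shown terms are n = 3, 4, 5, 6.
For the next term, n = 7, so the run lengths are 20, 14, 21.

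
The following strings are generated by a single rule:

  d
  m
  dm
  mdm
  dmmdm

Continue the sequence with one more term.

mdmdmmdm

From term 3 onward, concatenate the second-to-last term with the last: d·m = dm, m·dm = mdm, …
So term 6 is mdm·dmmdm.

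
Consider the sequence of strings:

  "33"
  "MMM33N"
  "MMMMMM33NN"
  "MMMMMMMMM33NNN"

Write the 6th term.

MMMMMMMMMMMMMMM33NNNNN

Every step adds MMM to the front and N to the end of the previous string.
From MMMMMMMMM33NNN, 2 further steps: MMMMMMMMM33NNN → MMMMMMMMMMMM33NNNN → (answer).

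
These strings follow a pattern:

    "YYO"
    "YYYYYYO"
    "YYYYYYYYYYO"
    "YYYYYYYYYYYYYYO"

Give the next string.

Each term is the previous one with YYYY prepended.
So the next term is YYYY·YYYYYYYYYYYYYYO.

YYYYYYYYYYYYYYYYYYO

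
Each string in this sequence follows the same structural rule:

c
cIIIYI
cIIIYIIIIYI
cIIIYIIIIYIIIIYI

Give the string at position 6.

cIIIYIIIIYIIIIYIIIIYIIIIYI

Every step adds IIIYI to the end: s(k+1) = s(k)·IIIYI.
From cIIIYIIIIYIIIIYI, 2 further steps: cIIIYIIIIYIIIIYI → cIIIYIIIIYIIIIYIIIIYI → (answer).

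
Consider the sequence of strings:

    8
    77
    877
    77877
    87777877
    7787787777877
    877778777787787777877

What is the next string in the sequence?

7787787777877877778777787787777877

From term 3 onward, concatenate the second-to-last term with the last: 8·77 = 877, 77·877 = 77877, …
So term 8 is 7787787777877·877778777787787777877.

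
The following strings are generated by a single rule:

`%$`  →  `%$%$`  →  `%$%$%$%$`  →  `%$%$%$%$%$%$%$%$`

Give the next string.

Each string is two copies of the previous one concatenated.
One more doubling of %$%$%$%$%$%$%$%$ gives the answer.

%$%$%$%$%$%$%$%$%$%$%$%$%$%$%$%$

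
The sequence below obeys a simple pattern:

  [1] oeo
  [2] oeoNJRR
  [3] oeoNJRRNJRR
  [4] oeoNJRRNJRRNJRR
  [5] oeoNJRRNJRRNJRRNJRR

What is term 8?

oeoNJRRNJRRNJRRNJRRNJRRNJRRNJRR

The strings grow by a fixed suffix NJRR each time.
From oeoNJRRNJRRNJRRNJRR, 3 further steps: oeoNJRRNJRRNJRRNJRR → oeoNJRRNJRRNJRRNJRRNJRR → oeoNJRRNJRRNJRRNJRRNJRRNJRR → (answer).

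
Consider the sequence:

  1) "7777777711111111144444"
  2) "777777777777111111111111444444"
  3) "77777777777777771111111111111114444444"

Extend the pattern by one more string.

Term n consists of 4n 7's, followed by 3n+3 1's, followed by n+3 4's, where the shown terms are n = 2, 3, 4.
At n = 5 the blocks have lengths 20, 18, 8.

7777777777777777777711111111111111111144444444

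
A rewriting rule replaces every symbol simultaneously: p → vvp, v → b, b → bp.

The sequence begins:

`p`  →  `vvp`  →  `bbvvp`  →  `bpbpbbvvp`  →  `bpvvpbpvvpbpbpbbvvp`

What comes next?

bpvvpbbvvpbpvvpbbvvpbpvvpbpvvpbpbpbbvvp

Replace each of the 19 characters of bpvvpbpvvpbpbpbbvvp in place — bp vvp b b vvp bp vvp b b vvp bp vvp bp vvp bp bp b b vvp — and concatenate.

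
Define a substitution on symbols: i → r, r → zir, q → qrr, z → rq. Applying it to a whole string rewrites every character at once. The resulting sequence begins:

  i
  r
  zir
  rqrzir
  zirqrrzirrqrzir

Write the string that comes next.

Replace each of the 15 characters of zirqrrzirrqrzir in place — rq r zir qrr zir zir rq r zir zir qrr zir rq r zir — and concatenate.

rqrzirqrrzirzirrqrzirzirqrrzirrqrzir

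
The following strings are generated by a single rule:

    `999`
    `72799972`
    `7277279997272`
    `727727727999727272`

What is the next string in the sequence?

72772772772799972727272

s(k+1) = 727·s(k)·72, so each term gains 727 as a prefix and 72 as a suffix.
So the next term is 727·727727727999727272·72.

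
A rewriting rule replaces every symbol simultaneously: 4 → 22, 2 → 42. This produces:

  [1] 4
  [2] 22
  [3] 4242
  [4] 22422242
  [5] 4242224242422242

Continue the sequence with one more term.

Rewriting the 16 symbols of 4242224242422242 one by one yields 22 42 22 42 42 42 22 42 22 42 22 42 42 42 22 42; concatenated:

22422242424222422242224242422242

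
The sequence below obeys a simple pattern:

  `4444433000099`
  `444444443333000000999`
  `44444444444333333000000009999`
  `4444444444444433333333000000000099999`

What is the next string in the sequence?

444444444444444443333333333000000000000999999

Reading off run lengths: 4 runs 5, 8, 11, 14; 3 runs 2, 4, 6, 8; 0 runs 4, 6, 8, 10; 9 runs 2, 3, 4, 5 — each is linear in n (n = 1, 2, …).
For the next term, n = 5, so the run lengths are 17, 10, 12, 6.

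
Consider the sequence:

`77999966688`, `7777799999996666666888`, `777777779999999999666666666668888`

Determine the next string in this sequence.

77777777777999999999999966666666666666688888

Reading off run lengths: 7 runs 2, 5, 8; 9 runs 4, 7, 10; 6 runs 3, 7, 11; 8 runs 2, 3, 4 — each is linear in n (n = 1, 2, …).
Setting n = 4 gives 11, 13, 15, 5 characters in each block.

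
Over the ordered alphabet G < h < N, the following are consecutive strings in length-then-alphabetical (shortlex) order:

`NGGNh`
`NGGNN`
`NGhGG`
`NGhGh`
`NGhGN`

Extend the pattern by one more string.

The successor of NGhGN increments the rightmost position that isn't already N and resets every position after it to G.

NGhhG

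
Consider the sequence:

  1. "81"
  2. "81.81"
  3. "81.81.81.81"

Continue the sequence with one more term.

s(k+1) = s(k)·.·s(k) — each term doubles the last with '.' between the halves.
Doubling 81.81.81.81 with '.' between the halves:

81.81.81.81.81.81.81.81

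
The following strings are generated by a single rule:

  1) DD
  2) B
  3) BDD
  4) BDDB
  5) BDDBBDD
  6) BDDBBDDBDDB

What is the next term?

This is a Fibonacci-style word recurrence s(k) = s(k−1)·s(k−2): e.g. B·DD = BDD.
The next term joins BDDBBDDBDDB and BDDBBDD.

BDDBBDDBDDBBDDBBDD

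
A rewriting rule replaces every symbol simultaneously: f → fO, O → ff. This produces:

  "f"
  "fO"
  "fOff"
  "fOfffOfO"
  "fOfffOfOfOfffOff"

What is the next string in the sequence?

Replace each of the 16 characters of fOfffOfOfOfffOff in place — fO ff fO fO fO ff fO ff fO ff fO fO fO ff fO fO — and concatenate.

fOfffOfOfOfffOfffOfffOfOfOfffOfO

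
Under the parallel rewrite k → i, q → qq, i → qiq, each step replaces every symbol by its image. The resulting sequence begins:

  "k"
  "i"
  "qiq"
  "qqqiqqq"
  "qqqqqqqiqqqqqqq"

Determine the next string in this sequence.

qqqqqqqqqqqqqqqiqqqqqqqqqqqqqqq

Applying the rule to each of the 15 symbols of qqqqqqqiqqqqqqq gives the pieces qq qq qq qq qq qq qq qiq qq qq qq qq qq qq qq, which concatenate to the answer.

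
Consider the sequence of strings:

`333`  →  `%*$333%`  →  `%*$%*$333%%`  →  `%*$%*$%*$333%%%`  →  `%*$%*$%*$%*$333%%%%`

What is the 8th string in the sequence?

%*$%*$%*$%*$%*$%*$%*$333%%%%%%%

s(k+1) = %*$·s(k)·%, so each term gains %*$ as a prefix and % as a suffix.
From %*$%*$%*$%*$333%%%%, 3 further steps: %*$%*$%*$%*$333%%%% → %*$%*$%*$%*$%*$333%%%%% → %*$%*$%*$%*$%*$%*$333%%%%%% → (answer).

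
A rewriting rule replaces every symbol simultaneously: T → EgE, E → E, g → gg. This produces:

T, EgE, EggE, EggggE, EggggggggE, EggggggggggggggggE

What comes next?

Rewriting the 18 symbols of EggggggggggggggggE one by one yields E gg gg gg gg gg gg gg gg gg gg gg gg gg gg gg gg E; concatenated:

EggggggggggggggggggggggggggggggggE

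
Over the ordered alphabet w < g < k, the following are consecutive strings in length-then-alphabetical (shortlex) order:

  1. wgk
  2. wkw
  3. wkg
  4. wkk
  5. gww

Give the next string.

Find the rightmost character of gww below k, bump it to the next letter, and reset everything to its right to w.

gwg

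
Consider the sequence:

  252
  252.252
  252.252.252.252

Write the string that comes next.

Every step duplicates the string with '.' between the halves.
Doubling 252.252.252.252 with '.' between the halves:

252.252.252.252.252.252.252.252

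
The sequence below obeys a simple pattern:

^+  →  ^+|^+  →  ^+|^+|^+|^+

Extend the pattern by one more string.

s(k+1) = s(k)·|·s(k) — each term doubles the last with '|' between the halves.
One more doubling of ^+|^+|^+|^+ gives the answer.

^+|^+|^+|^+|^+|^+|^+|^+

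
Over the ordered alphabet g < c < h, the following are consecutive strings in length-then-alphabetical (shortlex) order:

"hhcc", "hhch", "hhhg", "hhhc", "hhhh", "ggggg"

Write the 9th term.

gggcg

Advancing 3 positions from ggggg through ggggg → ggggc → ggggh reaches term 9.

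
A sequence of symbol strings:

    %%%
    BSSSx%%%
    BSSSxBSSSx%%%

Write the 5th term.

BSSSxBSSSxBSSSxBSSSx%%%

Each term is the previous one with BSSSx prepended.
From BSSSxBSSSx%%%, 2 further steps: BSSSxBSSSx%%% → BSSSxBSSSxBSSSx%%% → (answer).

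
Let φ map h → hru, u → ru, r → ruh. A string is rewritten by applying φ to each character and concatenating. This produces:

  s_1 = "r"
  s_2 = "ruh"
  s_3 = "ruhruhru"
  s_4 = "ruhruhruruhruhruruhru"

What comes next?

φ(ruhruhruruhruhruruhru) expands symbol-by-symbol to ruh ru hru ruh ru hru ruh ru ruh ru hru ruh ru hru ruh ru ruh ru hru ruh ru; joining the 21 pieces gives the next term.

ruhruhruruhruhruruhruruhruhruruhruhruruhruruhruhruruhru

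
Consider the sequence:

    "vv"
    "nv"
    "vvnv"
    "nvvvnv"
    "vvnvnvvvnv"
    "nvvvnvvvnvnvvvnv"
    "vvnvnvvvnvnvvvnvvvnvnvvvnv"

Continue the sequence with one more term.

Each term (from the third on) is the two preceding terms concatenated in order: term 3 = vv·nv = vvnv.
The next term joins nvvvnvvvnvnvvvnv and vvnvnvvvnvnvvvnvvvnvnvvvnv.

nvvvnvvvnvnvvvnvvvnvnvvvnvnvvvnvvvnvnvvvnv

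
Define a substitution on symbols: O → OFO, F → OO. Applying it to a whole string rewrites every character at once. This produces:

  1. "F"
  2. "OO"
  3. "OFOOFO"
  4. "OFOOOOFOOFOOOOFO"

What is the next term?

OFOOOOFOOFOOFOOFOOOOFOOFOOOOFOOFOOFOOFOOOOFO

Replace each of the 16 characters of OFOOOOFOOFOOOOFO in place — OFO OO OFO OFO OFO OFO OO OFO OFO OO OFO OFO OFO OFO OO OFO — and concatenate.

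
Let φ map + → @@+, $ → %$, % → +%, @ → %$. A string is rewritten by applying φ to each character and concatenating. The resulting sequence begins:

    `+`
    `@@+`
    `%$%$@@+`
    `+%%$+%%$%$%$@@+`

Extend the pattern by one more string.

@@++%+%%$@@++%+%%$+%%$+%%$%$%$@@+

φ(+%%$+%%$%$%$@@+) expands symbol-by-symbol to @@+ +% +% %$ @@+ +% +% %$ +% %$ +% %$ %$ %$ @@+; joining the 15 pieces gives the next term.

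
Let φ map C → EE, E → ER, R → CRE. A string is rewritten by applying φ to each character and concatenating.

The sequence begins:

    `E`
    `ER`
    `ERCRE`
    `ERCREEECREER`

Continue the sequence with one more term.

Apply φ to ERCREEECREER symbol by symbol: E→ER, R→CRE, C→EE, R→CRE, E→ER, E→ER, E→ER, C→EE, R→CRE, E→ER, E→ER, R→CRE; joined: ER CRE EE CRE ER ER ER EE CRE ER ER CRE.

ERCREEECREEREREREECREERERCRE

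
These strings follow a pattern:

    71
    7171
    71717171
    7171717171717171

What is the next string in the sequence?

s(k+1) = s(k)·s(k) — each term doubles the last.
Doubling 7171717171717171:

71717171717171717171717171717171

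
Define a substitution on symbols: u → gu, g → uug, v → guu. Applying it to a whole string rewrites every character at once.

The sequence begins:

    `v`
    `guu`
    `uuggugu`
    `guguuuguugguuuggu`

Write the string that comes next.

Applying the rule to each of the 17 symbols of guguuuguugguuuggu gives the pieces uug gu uug gu gu gu uug gu gu uug uug gu gu gu uug uug gu, which concatenate to the answer.

uugguuugguguguuugguguuuguugguguguuuguuggu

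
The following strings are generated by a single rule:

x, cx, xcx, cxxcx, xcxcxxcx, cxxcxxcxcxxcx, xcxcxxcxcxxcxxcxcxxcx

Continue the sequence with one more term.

cxxcxxcxcxxcxxcxcxxcxcxxcxxcxcxxcx

From term 3 onward, concatenate the second-to-last term with the last: x·cx = xcx, cx·xcx = cxxcx, …
Continuing: cxxcxxcxcxxcx · xcxcxxcxcxxcxxcxcxxcx gives term 8.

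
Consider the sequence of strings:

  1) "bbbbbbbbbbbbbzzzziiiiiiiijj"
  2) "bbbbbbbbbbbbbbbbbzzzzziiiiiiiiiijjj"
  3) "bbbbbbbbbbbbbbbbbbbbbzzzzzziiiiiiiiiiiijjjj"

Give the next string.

bbbbbbbbbbbbbbbbbbbbbbbbbzzzzzzziiiiiiiiiiiiiijjjjj

Term n consists of 4n+1 b's, followed by n+1 z's, followed by 2n+2 i's, followed by n-1 j's, where the shown terms are n = 3, 4, 5.
For the next term, n = 6, so the run lengths are 25, 7, 14, 5.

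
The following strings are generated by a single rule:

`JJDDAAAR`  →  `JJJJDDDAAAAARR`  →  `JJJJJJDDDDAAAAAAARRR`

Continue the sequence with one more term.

Term n consists of 2n J's, followed by n+1 D's, followed by 2n+1 A's, followed by n R's (n = 1, 2, …).
Setting n = 4 gives 8, 5, 9, 4 characters in each block.

JJJJJJJJDDDDDAAAAAAAAARRRR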